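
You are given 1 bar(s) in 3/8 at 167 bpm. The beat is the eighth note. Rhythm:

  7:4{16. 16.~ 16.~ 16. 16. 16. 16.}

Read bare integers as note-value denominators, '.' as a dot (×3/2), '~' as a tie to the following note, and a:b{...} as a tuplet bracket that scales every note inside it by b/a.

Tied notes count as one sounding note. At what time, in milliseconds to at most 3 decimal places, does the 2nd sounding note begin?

1. 0.0ms @ 0 + 153.978ms (3/7)
2. 153.978ms @ 3/7 + 461.933ms (9/7)
3. 615.911ms @ 12/7 + 153.978ms (3/7)
4. 769.889ms @ 15/7 + 153.978ms (3/7)
5. 923.867ms @ 18/7 + 153.978ms (3/7)

note 2 onset = 3/7b = 153.978ms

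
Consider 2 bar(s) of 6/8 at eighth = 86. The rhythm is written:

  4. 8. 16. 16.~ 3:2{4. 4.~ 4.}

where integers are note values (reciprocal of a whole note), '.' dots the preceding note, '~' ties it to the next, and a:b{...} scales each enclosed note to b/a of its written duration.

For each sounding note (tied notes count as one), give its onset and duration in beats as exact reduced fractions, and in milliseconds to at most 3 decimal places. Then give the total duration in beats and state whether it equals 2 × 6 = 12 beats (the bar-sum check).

1) 0.0ms=0b +2093.023ms=3b
2) 2093.023ms=3b +1046.512ms=3/2b
3) 3139.535ms=9/2b +523.256ms=3/4b
4) 3662.791ms=21/4b +1918.605ms=11/4b
5) 5581.395ms=8b +2790.698ms=4b
Σ=12b of 12 (86bpm 6/8) — PASS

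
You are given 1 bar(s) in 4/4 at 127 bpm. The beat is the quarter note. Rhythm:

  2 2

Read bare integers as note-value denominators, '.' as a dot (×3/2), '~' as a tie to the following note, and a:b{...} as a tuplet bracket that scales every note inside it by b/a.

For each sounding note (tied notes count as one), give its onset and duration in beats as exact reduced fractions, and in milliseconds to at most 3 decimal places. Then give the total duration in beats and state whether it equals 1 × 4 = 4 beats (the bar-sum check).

1) 0.0ms=0b +944.882ms=2b
2) 944.882ms=2b +944.882ms=2b
Σ=4b of 4 (127bpm 4/4) — PASS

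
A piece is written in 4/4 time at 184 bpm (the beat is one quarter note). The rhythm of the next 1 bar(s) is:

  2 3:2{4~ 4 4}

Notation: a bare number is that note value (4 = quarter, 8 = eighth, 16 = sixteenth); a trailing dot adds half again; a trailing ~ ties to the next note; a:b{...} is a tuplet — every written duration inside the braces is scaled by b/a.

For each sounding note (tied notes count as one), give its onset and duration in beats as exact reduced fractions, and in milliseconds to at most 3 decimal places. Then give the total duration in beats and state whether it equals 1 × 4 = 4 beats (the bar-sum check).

1) 0.0ms=0b +652.174ms=2b
2) 652.174ms=2b +434.783ms=4/3b
3) 1086.957ms=10/3b +217.391ms=2/3b
Σ=4b of 4 (184bpm 4/4) — PASS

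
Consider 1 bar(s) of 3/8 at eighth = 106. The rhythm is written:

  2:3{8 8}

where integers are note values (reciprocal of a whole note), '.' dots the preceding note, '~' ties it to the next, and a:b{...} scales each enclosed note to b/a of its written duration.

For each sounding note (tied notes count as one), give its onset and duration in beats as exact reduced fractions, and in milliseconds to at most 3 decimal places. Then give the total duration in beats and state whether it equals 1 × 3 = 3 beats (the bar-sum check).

1) 0.0ms=0b +849.057ms=3/2b
2) 849.057ms=3/2b +849.057ms=3/2b
Σ=3b of 3 (106bpm 3/8) — PASS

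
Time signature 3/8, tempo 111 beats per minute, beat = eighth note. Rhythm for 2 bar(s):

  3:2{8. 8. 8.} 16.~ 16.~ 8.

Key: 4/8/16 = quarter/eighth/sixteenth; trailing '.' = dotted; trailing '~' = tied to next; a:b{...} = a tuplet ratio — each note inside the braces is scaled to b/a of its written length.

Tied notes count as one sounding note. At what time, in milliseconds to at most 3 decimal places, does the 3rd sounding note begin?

1. 0.0ms @ 0 + 540.541ms (1)
2. 540.541ms @ 1 + 540.541ms (1)
3. 1081.081ms @ 2 + 540.541ms (1)
4. 1621.622ms @ 3 + 1621.622ms (3)

note 3 onset = 2b = 1081.081ms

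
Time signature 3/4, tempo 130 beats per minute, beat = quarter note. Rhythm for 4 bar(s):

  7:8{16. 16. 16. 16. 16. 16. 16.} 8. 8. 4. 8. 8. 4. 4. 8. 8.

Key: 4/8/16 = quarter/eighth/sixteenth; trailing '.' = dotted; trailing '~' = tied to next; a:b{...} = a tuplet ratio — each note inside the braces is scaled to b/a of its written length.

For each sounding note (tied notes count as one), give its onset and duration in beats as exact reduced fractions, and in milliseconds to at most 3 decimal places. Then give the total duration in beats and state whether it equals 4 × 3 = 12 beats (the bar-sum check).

1) 0.0ms=0b +197.802ms=3/7b
2) 197.802ms=3/7b +197.802ms=3/7b
3) 395.604ms=6/7b +197.802ms=3/7b
4) 593.407ms=9/7b +197.802ms=3/7b
5) 791.209ms=12/7b +197.802ms=3/7b
6) 989.011ms=15/7b +197.802ms=3/7b
7) 1186.813ms=18/7b +197.802ms=3/7b
8) 1384.615ms=3b +346.154ms=3/4b
9) 1730.769ms=15/4b +346.154ms=3/4b
10) 2076.923ms=9/2b +692.308ms=3/2b
11) 2769.231ms=6b +346.154ms=3/4b
12) 3115.385ms=27/4b +346.154ms=3/4b
13) 3461.538ms=15/2b +692.308ms=3/2b
14) 4153.846ms=9b +692.308ms=3/2b
15) 4846.154ms=21/2b +346.154ms=3/4b
16) 5192.308ms=45/4b +346.154ms=3/4b
Σ=12b of 12 (130bpm 3/4) — PASS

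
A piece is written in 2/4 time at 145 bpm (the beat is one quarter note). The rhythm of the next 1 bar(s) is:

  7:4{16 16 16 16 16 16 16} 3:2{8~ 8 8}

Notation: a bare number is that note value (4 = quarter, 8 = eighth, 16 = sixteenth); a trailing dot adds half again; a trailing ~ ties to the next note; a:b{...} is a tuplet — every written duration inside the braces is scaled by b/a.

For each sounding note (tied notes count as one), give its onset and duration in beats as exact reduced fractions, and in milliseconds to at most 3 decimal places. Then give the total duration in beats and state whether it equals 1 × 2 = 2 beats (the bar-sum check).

1) 0.0ms=0b +59.113ms=1/7b
2) 59.113ms=1/7b +59.113ms=1/7b
3) 118.227ms=2/7b +59.113ms=1/7b
4) 177.34ms=3/7b +59.113ms=1/7b
5) 236.453ms=4/7b +59.113ms=1/7b
6) 295.567ms=5/7b +59.113ms=1/7b
7) 354.68ms=6/7b +59.113ms=1/7b
8) 413.793ms=1b +275.862ms=2/3b
9) 689.655ms=5/3b +137.931ms=1/3b
Σ=2b of 2 (145bpm 2/4) — PASS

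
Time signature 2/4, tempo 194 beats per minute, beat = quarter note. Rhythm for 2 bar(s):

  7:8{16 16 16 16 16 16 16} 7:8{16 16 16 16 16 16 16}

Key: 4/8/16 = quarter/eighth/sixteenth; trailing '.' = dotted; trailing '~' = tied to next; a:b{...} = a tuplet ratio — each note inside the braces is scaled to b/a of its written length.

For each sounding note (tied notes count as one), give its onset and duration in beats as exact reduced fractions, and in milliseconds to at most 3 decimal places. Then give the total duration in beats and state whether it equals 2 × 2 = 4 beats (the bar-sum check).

1) 0.0ms=0b +88.365ms=2/7b
2) 88.365ms=2/7b +88.365ms=2/7b
3) 176.73ms=4/7b +88.365ms=2/7b
4) 265.096ms=6/7b +88.365ms=2/7b
5) 353.461ms=8/7b +88.365ms=2/7b
6) 441.826ms=10/7b +88.365ms=2/7b
7) 530.191ms=12/7b +88.365ms=2/7b
8) 618.557ms=2b +88.365ms=2/7b
9) 706.922ms=16/7b +88.365ms=2/7b
10) 795.287ms=18/7b +88.365ms=2/7b
11) 883.652ms=20/7b +88.365ms=2/7b
12) 972.018ms=22/7b +88.365ms=2/7b
13) 1060.383ms=24/7b +88.365ms=2/7b
14) 1148.748ms=26/7b +88.365ms=2/7b
Σ=4b of 4 (194bpm 2/4) — PASS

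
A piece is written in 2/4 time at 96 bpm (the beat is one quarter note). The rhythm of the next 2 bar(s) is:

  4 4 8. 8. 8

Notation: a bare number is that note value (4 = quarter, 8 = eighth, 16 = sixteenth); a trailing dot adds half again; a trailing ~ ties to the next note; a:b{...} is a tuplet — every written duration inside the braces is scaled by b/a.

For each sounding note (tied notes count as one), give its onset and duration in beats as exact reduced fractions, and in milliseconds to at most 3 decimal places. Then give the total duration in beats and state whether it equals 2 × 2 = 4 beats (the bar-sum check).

1) 0.0ms=0b +625.0ms=1b
2) 625.0ms=1b +625.0ms=1b
3) 1250.0ms=2b +468.75ms=3/4b
4) 1718.75ms=11/4b +468.75ms=3/4b
5) 2187.5ms=7/2b +312.5ms=1/2b
Σ=4b of 4 (96bpm 2/4) — PASS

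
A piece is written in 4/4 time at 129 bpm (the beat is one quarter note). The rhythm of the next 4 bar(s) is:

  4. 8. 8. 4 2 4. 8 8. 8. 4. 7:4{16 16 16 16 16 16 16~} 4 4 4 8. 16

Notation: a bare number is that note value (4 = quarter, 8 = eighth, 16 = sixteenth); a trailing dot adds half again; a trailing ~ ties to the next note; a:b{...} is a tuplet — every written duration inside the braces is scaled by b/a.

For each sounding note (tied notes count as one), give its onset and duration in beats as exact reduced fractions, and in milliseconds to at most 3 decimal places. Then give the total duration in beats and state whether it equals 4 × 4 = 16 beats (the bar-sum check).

1) 0.0ms=0b +697.674ms=3/2b
2) 697.674ms=3/2b +348.837ms=3/4b
3) 1046.512ms=9/4b +348.837ms=3/4b
4) 1395.349ms=3b +465.116ms=1b
5) 1860.465ms=4b +930.233ms=2b
6) 2790.698ms=6b +697.674ms=3/2b
7) 3488.372ms=15/2b +232.558ms=1/2b
8) 3720.93ms=8b +348.837ms=3/4b
9) 4069.767ms=35/4b +348.837ms=3/4b
10) 4418.605ms=19/2b +697.674ms=3/2b
11) 5116.279ms=11b +66.445ms=1/7b
12) 5182.724ms=78/7b +66.445ms=1/7b
13) 5249.169ms=79/7b +66.445ms=1/7b
14) 5315.615ms=80/7b +66.445ms=1/7b
15) 5382.06ms=81/7b +66.445ms=1/7b
16) 5448.505ms=82/7b +66.445ms=1/7b
17) 5514.95ms=83/7b +531.561ms=8/7b
18) 6046.512ms=13b +465.116ms=1b
19) 6511.628ms=14b +465.116ms=1b
20) 6976.744ms=15b +348.837ms=3/4b
21) 7325.581ms=63/4b +116.279ms=1/4b
Σ=16b of 16 (129bpm 4/4) — PASS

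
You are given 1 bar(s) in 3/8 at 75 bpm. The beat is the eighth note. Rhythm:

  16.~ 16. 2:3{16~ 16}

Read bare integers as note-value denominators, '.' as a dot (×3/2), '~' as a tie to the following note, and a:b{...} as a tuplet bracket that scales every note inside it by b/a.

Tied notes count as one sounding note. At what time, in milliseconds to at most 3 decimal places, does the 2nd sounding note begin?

1. 0.0ms @ 0 + 1200.0ms (3/2)
2. 1200.0ms @ 3/2 + 1200.0ms (3/2)

note 2 onset = 3/2b = 1200.0ms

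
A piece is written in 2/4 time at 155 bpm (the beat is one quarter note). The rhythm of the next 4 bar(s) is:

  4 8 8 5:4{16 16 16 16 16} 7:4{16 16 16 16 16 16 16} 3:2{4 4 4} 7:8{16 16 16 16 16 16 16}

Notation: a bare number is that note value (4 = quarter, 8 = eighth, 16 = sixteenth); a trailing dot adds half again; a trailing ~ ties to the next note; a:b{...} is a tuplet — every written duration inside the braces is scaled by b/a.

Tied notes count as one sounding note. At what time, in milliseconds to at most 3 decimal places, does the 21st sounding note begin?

note 21 onset = 46/7b = 2543.779ms

1. 0.0ms @ 0 + 387.097ms (1)
2. 387.097ms @ 1 + 193.548ms (1/2)
3. 580.645ms @ 3/2 + 193.548ms (1/2)
4. 774.194ms @ 2 + 77.419ms (1/5)
5. 851.613ms @ 11/5 + 77.419ms (1/5)
6. 929.032ms @ 12/5 + 77.419ms (1/5)
7. 1006.452ms @ 13/5 + 77.419ms (1/5)
8. 1083.871ms @ 14/5 + 77.419ms (1/5)
9. 1161.29ms @ 3 + 55.3ms (1/7)
10. 1216.59ms @ 22/7 + 55.3ms (1/7)
11. 1271.889ms @ 23/7 + 55.3ms (1/7)
12. 1327.189ms @ 24/7 + 55.3ms (1/7)
13. 1382.488ms @ 25/7 + 55.3ms (1/7)
14. 1437.788ms @ 26/7 + 55.3ms (1/7)
15. 1493.088ms @ 27/7 + 55.3ms (1/7)
16. 1548.387ms @ 4 + 258.065ms (2/3)
17. 1806.452ms @ 14/3 + 258.065ms (2/3)
18. 2064.516ms @ 16/3 + 258.065ms (2/3)
19. 2322.581ms @ 6 + 110.599ms (2/7)
20. 2433.18ms @ 44/7 + 110.599ms (2/7)
21. 2543.779ms @ 46/7 + 110.599ms (2/7)
22. 2654.378ms @ 48/7 + 110.599ms (2/7)
23. 2764.977ms @ 50/7 + 110.599ms (2/7)
24. 2875.576ms @ 52/7 + 110.599ms (2/7)
25. 2986.175ms @ 54/7 + 110.599ms (2/7)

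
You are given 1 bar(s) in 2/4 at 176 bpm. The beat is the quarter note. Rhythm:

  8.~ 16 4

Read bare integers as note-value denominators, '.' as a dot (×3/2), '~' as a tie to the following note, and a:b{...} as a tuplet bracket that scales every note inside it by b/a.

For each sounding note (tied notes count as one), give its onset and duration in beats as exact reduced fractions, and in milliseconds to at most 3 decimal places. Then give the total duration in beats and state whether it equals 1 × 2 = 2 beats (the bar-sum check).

1) 0.0ms=0b +340.909ms=1b
2) 340.909ms=1b +340.909ms=1b
Σ=2b of 2 (176bpm 2/4) — PASS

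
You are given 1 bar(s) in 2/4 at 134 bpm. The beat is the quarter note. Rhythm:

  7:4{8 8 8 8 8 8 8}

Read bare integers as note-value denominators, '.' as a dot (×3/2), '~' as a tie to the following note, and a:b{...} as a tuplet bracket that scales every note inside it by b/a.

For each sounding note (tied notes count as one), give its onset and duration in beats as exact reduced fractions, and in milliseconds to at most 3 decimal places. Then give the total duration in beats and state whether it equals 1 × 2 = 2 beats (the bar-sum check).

1) 0.0ms=0b +127.932ms=2/7b
2) 127.932ms=2/7b +127.932ms=2/7b
3) 255.864ms=4/7b +127.932ms=2/7b
4) 383.795ms=6/7b +127.932ms=2/7b
5) 511.727ms=8/7b +127.932ms=2/7b
6) 639.659ms=10/7b +127.932ms=2/7b
7) 767.591ms=12/7b +127.932ms=2/7b
Σ=2b of 2 (134bpm 2/4) — PASS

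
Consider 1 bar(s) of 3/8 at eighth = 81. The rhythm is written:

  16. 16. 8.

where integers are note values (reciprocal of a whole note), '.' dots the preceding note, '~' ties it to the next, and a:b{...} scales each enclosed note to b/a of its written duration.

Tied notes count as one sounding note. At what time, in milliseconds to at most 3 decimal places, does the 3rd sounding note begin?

1. 0.0ms @ 0 + 555.556ms (3/4)
2. 555.556ms @ 3/4 + 555.556ms (3/4)
3. 1111.111ms @ 3/2 + 1111.111ms (3/2)

note 3 onset = 3/2b = 1111.111ms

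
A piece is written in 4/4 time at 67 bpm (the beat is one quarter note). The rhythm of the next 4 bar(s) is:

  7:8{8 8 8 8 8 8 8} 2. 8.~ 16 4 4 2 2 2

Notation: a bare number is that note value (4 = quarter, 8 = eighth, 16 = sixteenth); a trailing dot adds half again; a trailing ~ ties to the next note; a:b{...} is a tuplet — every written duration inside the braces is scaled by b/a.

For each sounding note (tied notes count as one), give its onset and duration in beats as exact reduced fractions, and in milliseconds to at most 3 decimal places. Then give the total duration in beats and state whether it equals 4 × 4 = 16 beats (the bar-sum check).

1) 0.0ms=0b +511.727ms=4/7b
2) 511.727ms=4/7b +511.727ms=4/7b
3) 1023.454ms=8/7b +511.727ms=4/7b
4) 1535.181ms=12/7b +511.727ms=4/7b
5) 2046.908ms=16/7b +511.727ms=4/7b
6) 2558.635ms=20/7b +511.727ms=4/7b
7) 3070.362ms=24/7b +511.727ms=4/7b
8) 3582.09ms=4b +2686.567ms=3b
9) 6268.657ms=7b +895.522ms=1b
10) 7164.179ms=8b +895.522ms=1b
11) 8059.701ms=9b +895.522ms=1b
12) 8955.224ms=10b +1791.045ms=2b
13) 10746.269ms=12b +1791.045ms=2b
14) 12537.313ms=14b +1791.045ms=2b
Σ=16b of 16 (67bpm 4/4) — PASS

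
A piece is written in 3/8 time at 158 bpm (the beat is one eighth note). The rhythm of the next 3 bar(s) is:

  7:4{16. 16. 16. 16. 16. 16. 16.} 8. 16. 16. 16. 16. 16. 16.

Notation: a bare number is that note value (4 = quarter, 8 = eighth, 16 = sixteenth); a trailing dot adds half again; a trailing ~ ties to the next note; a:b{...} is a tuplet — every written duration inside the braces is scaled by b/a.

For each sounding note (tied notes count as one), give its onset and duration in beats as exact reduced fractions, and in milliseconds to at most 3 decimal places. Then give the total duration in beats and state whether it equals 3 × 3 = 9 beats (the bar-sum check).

1) 0.0ms=0b +162.749ms=3/7b
2) 162.749ms=3/7b +162.749ms=3/7b
3) 325.497ms=6/7b +162.749ms=3/7b
4) 488.246ms=9/7b +162.749ms=3/7b
5) 650.995ms=12/7b +162.749ms=3/7b
6) 813.743ms=15/7b +162.749ms=3/7b
7) 976.492ms=18/7b +162.749ms=3/7b
8) 1139.241ms=3b +569.62ms=3/2b
9) 1708.861ms=9/2b +284.81ms=3/4b
10) 1993.671ms=21/4b +284.81ms=3/4b
11) 2278.481ms=6b +284.81ms=3/4b
12) 2563.291ms=27/4b +284.81ms=3/4b
13) 2848.101ms=15/2b +284.81ms=3/4b
14) 3132.911ms=33/4b +284.81ms=3/4b
Σ=9b of 9 (158bpm 3/8) — PASS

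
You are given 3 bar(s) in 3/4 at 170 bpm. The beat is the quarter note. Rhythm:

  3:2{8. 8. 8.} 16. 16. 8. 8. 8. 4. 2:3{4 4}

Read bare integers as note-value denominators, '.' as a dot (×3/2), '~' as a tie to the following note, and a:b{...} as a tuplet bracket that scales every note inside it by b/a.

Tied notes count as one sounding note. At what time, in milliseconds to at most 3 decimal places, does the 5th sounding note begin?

note 5 onset = 15/8b = 661.765ms

1. 0.0ms @ 0 + 176.471ms (1/2)
2. 176.471ms @ 1/2 + 176.471ms (1/2)
3. 352.941ms @ 1 + 176.471ms (1/2)
4. 529.412ms @ 3/2 + 132.353ms (3/8)
5. 661.765ms @ 15/8 + 132.353ms (3/8)
6. 794.118ms @ 9/4 + 264.706ms (3/4)
7. 1058.824ms @ 3 + 264.706ms (3/4)
8. 1323.529ms @ 15/4 + 264.706ms (3/4)
9. 1588.235ms @ 9/2 + 529.412ms (3/2)
10. 2117.647ms @ 6 + 529.412ms (3/2)
11. 2647.059ms @ 15/2 + 529.412ms (3/2)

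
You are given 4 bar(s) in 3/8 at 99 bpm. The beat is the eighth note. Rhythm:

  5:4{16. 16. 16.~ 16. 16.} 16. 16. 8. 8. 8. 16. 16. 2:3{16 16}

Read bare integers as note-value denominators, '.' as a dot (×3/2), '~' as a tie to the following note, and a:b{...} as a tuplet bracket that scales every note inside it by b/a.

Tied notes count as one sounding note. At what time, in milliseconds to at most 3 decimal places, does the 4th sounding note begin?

note 4 onset = 12/5b = 1454.545ms

1. 0.0ms @ 0 + 363.636ms (3/5)
2. 363.636ms @ 3/5 + 363.636ms (3/5)
3. 727.273ms @ 6/5 + 727.273ms (6/5)
4. 1454.545ms @ 12/5 + 363.636ms (3/5)
5. 1818.182ms @ 3 + 454.545ms (3/4)
6. 2272.727ms @ 15/4 + 454.545ms (3/4)
7. 2727.273ms @ 9/2 + 909.091ms (3/2)
8. 3636.364ms @ 6 + 909.091ms (3/2)
9. 4545.455ms @ 15/2 + 909.091ms (3/2)
10. 5454.545ms @ 9 + 454.545ms (3/4)
11. 5909.091ms @ 39/4 + 454.545ms (3/4)
12. 6363.636ms @ 21/2 + 454.545ms (3/4)
13. 6818.182ms @ 45/4 + 454.545ms (3/4)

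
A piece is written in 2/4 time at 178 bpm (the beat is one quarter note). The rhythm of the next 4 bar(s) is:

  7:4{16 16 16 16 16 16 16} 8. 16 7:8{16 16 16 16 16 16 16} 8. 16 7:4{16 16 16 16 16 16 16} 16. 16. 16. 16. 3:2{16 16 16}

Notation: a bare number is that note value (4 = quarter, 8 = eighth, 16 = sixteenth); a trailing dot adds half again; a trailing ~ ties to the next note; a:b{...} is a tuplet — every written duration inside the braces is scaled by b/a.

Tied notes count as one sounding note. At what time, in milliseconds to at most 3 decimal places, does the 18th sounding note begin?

note 18 onset = 19/4b = 1601.124ms

1. 0.0ms @ 0 + 48.154ms (1/7)
2. 48.154ms @ 1/7 + 48.154ms (1/7)
3. 96.308ms @ 2/7 + 48.154ms (1/7)
4. 144.462ms @ 3/7 + 48.154ms (1/7)
5. 192.616ms @ 4/7 + 48.154ms (1/7)
6. 240.77ms @ 5/7 + 48.154ms (1/7)
7. 288.925ms @ 6/7 + 48.154ms (1/7)
8. 337.079ms @ 1 + 252.809ms (3/4)
9. 589.888ms @ 7/4 + 84.27ms (1/4)
10. 674.157ms @ 2 + 96.308ms (2/7)
11. 770.465ms @ 16/7 + 96.308ms (2/7)
12. 866.774ms @ 18/7 + 96.308ms (2/7)
13. 963.082ms @ 20/7 + 96.308ms (2/7)
14. 1059.39ms @ 22/7 + 96.308ms (2/7)
15. 1155.698ms @ 24/7 + 96.308ms (2/7)
16. 1252.006ms @ 26/7 + 96.308ms (2/7)
17. 1348.315ms @ 4 + 252.809ms (3/4)
18. 1601.124ms @ 19/4 + 84.27ms (1/4)
19. 1685.393ms @ 5 + 48.154ms (1/7)
20. 1733.547ms @ 36/7 + 48.154ms (1/7)
21. 1781.701ms @ 37/7 + 48.154ms (1/7)
22. 1829.856ms @ 38/7 + 48.154ms (1/7)
23. 1878.01ms @ 39/7 + 48.154ms (1/7)
24. 1926.164ms @ 40/7 + 48.154ms (1/7)
25. 1974.318ms @ 41/7 + 48.154ms (1/7)
26. 2022.472ms @ 6 + 126.404ms (3/8)
27. 2148.876ms @ 51/8 + 126.404ms (3/8)
28. 2275.281ms @ 27/4 + 126.404ms (3/8)
29. 2401.685ms @ 57/8 + 126.404ms (3/8)
30. 2528.09ms @ 15/2 + 56.18ms (1/6)
31. 2584.27ms @ 23/3 + 56.18ms (1/6)
32. 2640.449ms @ 47/6 + 56.18ms (1/6)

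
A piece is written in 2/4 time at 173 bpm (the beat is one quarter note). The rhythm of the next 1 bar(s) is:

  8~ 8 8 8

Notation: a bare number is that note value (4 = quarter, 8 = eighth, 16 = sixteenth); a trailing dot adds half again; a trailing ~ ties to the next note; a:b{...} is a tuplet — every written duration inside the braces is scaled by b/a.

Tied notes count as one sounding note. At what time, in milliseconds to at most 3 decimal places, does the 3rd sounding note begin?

1. 0.0ms @ 0 + 346.821ms (1)
2. 346.821ms @ 1 + 173.41ms (1/2)
3. 520.231ms @ 3/2 + 173.41ms (1/2)

note 3 onset = 3/2b = 520.231ms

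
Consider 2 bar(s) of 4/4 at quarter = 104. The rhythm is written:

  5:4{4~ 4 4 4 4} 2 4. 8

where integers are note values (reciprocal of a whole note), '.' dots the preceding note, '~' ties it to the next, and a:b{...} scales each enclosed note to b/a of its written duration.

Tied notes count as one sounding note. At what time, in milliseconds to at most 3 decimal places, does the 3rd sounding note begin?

note 3 onset = 12/5b = 1384.615ms

1. 0.0ms @ 0 + 923.077ms (8/5)
2. 923.077ms @ 8/5 + 461.538ms (4/5)
3. 1384.615ms @ 12/5 + 461.538ms (4/5)
4. 1846.154ms @ 16/5 + 461.538ms (4/5)
5. 2307.692ms @ 4 + 1153.846ms (2)
6. 3461.538ms @ 6 + 865.385ms (3/2)
7. 4326.923ms @ 15/2 + 288.462ms (1/2)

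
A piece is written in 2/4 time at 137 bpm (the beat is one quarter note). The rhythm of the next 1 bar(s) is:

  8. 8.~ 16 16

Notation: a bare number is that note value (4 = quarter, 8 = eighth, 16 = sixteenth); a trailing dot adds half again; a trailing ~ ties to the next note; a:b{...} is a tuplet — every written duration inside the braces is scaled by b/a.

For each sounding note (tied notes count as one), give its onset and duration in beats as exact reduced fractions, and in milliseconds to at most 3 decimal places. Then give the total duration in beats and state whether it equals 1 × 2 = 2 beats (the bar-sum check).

1) 0.0ms=0b +328.467ms=3/4b
2) 328.467ms=3/4b +437.956ms=1b
3) 766.423ms=7/4b +109.489ms=1/4b
Σ=2b of 2 (137bpm 2/4) — PASS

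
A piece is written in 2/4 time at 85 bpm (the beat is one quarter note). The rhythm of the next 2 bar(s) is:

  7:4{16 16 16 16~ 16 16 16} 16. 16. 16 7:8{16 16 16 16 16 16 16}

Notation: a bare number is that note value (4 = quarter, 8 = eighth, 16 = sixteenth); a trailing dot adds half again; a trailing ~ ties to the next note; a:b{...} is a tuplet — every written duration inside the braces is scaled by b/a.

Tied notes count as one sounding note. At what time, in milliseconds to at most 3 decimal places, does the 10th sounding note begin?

note 10 onset = 2b = 1411.765ms

1. 0.0ms @ 0 + 100.84ms (1/7)
2. 100.84ms @ 1/7 + 100.84ms (1/7)
3. 201.681ms @ 2/7 + 100.84ms (1/7)
4. 302.521ms @ 3/7 + 201.681ms (2/7)
5. 504.202ms @ 5/7 + 100.84ms (1/7)
6. 605.042ms @ 6/7 + 100.84ms (1/7)
7. 705.882ms @ 1 + 264.706ms (3/8)
8. 970.588ms @ 11/8 + 264.706ms (3/8)
9. 1235.294ms @ 7/4 + 176.471ms (1/4)
10. 1411.765ms @ 2 + 201.681ms (2/7)
11. 1613.445ms @ 16/7 + 201.681ms (2/7)
12. 1815.126ms @ 18/7 + 201.681ms (2/7)
13. 2016.807ms @ 20/7 + 201.681ms (2/7)
14. 2218.487ms @ 22/7 + 201.681ms (2/7)
15. 2420.168ms @ 24/7 + 201.681ms (2/7)
16. 2621.849ms @ 26/7 + 201.681ms (2/7)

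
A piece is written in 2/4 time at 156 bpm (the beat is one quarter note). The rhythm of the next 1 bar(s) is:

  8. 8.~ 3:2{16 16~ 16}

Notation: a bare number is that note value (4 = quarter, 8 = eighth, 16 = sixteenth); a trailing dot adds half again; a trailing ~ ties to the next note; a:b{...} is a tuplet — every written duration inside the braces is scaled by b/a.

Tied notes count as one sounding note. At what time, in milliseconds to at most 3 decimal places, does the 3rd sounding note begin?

1. 0.0ms @ 0 + 288.462ms (3/4)
2. 288.462ms @ 3/4 + 352.564ms (11/12)
3. 641.026ms @ 5/3 + 128.205ms (1/3)

note 3 onset = 5/3b = 641.026ms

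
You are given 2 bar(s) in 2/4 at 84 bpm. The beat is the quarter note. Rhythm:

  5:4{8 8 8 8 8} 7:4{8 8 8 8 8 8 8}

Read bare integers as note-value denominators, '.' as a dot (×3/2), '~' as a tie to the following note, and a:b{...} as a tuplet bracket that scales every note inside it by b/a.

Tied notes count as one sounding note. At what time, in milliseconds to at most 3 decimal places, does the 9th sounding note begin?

note 9 onset = 20/7b = 2040.816ms

1. 0.0ms @ 0 + 285.714ms (2/5)
2. 285.714ms @ 2/5 + 285.714ms (2/5)
3. 571.429ms @ 4/5 + 285.714ms (2/5)
4. 857.143ms @ 6/5 + 285.714ms (2/5)
5. 1142.857ms @ 8/5 + 285.714ms (2/5)
6. 1428.571ms @ 2 + 204.082ms (2/7)
7. 1632.653ms @ 16/7 + 204.082ms (2/7)
8. 1836.735ms @ 18/7 + 204.082ms (2/7)
9. 2040.816ms @ 20/7 + 204.082ms (2/7)
10. 2244.898ms @ 22/7 + 204.082ms (2/7)
11. 2448.98ms @ 24/7 + 204.082ms (2/7)
12. 2653.061ms @ 26/7 + 204.082ms (2/7)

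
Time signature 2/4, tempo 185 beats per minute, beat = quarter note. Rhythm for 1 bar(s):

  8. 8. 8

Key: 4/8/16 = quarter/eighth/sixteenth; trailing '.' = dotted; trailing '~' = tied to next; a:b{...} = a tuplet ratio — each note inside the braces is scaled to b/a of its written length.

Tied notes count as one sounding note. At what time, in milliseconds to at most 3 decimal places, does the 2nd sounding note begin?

note 2 onset = 3/4b = 243.243ms

1. 0.0ms @ 0 + 243.243ms (3/4)
2. 243.243ms @ 3/4 + 243.243ms (3/4)
3. 486.486ms @ 3/2 + 162.162ms (1/2)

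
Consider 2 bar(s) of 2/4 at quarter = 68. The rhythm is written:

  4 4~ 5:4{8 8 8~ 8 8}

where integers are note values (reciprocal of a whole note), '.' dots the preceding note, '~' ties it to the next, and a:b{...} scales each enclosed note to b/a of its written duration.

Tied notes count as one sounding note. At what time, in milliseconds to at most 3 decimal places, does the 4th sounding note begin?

1. 0.0ms @ 0 + 882.353ms (1)
2. 882.353ms @ 1 + 1235.294ms (7/5)
3. 2117.647ms @ 12/5 + 352.941ms (2/5)
4. 2470.588ms @ 14/5 + 705.882ms (4/5)
5. 3176.471ms @ 18/5 + 352.941ms (2/5)

note 4 onset = 14/5b = 2470.588ms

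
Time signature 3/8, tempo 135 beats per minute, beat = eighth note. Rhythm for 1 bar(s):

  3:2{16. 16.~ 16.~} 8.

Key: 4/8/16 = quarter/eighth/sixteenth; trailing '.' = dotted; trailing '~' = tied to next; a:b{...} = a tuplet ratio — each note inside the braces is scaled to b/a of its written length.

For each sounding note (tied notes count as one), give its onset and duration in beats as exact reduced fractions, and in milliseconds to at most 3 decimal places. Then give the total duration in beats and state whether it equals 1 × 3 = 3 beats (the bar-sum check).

1) 0.0ms=0b +222.222ms=1/2b
2) 222.222ms=1/2b +1111.111ms=5/2b
Σ=3b of 3 (135bpm 3/8) — PASS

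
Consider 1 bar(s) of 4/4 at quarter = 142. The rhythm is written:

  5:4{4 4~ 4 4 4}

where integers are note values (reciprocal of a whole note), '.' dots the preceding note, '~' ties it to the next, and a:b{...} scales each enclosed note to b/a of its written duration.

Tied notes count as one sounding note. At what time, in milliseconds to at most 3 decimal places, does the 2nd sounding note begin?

note 2 onset = 4/5b = 338.028ms

1. 0.0ms @ 0 + 338.028ms (4/5)
2. 338.028ms @ 4/5 + 676.056ms (8/5)
3. 1014.085ms @ 12/5 + 338.028ms (4/5)
4. 1352.113ms @ 16/5 + 338.028ms (4/5)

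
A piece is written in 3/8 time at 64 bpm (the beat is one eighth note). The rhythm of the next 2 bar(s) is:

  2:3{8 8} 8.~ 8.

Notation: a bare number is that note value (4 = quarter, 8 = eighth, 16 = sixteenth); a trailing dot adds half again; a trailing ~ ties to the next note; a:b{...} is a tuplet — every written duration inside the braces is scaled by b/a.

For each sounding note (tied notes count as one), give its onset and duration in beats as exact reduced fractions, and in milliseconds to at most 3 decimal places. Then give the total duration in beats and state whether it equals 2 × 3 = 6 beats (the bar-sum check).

1) 0.0ms=0b +1406.25ms=3/2b
2) 1406.25ms=3/2b +1406.25ms=3/2b
3) 2812.5ms=3b +2812.5ms=3b
Σ=6b of 6 (64bpm 3/8) — PASS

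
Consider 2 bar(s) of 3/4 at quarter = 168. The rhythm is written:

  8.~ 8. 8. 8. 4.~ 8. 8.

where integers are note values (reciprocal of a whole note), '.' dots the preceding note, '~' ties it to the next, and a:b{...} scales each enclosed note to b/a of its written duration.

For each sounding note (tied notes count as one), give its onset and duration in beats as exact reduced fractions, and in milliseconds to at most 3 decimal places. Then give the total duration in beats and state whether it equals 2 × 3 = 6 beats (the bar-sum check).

1) 0.0ms=0b +535.714ms=3/2b
2) 535.714ms=3/2b +267.857ms=3/4b
3) 803.571ms=9/4b +267.857ms=3/4b
4) 1071.429ms=3b +803.571ms=9/4b
5) 1875.0ms=21/4b +267.857ms=3/4b
Σ=6b of 6 (168bpm 3/4) — PASS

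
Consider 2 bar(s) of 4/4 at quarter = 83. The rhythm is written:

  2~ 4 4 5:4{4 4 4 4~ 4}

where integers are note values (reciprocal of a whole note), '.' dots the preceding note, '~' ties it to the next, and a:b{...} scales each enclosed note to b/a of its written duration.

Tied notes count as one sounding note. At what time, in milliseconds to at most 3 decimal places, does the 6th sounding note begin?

1. 0.0ms @ 0 + 2168.675ms (3)
2. 2168.675ms @ 3 + 722.892ms (1)
3. 2891.566ms @ 4 + 578.313ms (4/5)
4. 3469.88ms @ 24/5 + 578.313ms (4/5)
5. 4048.193ms @ 28/5 + 578.313ms (4/5)
6. 4626.506ms @ 32/5 + 1156.627ms (8/5)

note 6 onset = 32/5b = 4626.506ms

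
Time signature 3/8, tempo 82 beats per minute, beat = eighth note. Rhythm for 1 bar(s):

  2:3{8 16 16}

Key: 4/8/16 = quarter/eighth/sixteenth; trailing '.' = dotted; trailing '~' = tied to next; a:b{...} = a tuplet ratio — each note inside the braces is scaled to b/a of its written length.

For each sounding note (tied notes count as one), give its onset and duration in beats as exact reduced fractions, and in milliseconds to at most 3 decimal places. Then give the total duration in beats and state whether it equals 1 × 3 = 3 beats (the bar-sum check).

1) 0.0ms=0b +1097.561ms=3/2b
2) 1097.561ms=3/2b +548.78ms=3/4b
3) 1646.341ms=9/4b +548.78ms=3/4b
Σ=3b of 3 (82bpm 3/8) — PASS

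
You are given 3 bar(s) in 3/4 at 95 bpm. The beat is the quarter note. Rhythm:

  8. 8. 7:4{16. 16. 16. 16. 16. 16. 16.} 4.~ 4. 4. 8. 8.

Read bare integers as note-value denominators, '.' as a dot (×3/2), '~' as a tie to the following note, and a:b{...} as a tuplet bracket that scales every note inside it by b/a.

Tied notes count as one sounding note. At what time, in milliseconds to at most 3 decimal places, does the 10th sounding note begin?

note 10 onset = 3b = 1894.737ms

1. 0.0ms @ 0 + 473.684ms (3/4)
2. 473.684ms @ 3/4 + 473.684ms (3/4)
3. 947.368ms @ 3/2 + 135.338ms (3/14)
4. 1082.707ms @ 12/7 + 135.338ms (3/14)
5. 1218.045ms @ 27/14 + 135.338ms (3/14)
6. 1353.383ms @ 15/7 + 135.338ms (3/14)
7. 1488.722ms @ 33/14 + 135.338ms (3/14)
8. 1624.06ms @ 18/7 + 135.338ms (3/14)
9. 1759.398ms @ 39/14 + 135.338ms (3/14)
10. 1894.737ms @ 3 + 1894.737ms (3)
11. 3789.474ms @ 6 + 947.368ms (3/2)
12. 4736.842ms @ 15/2 + 473.684ms (3/4)
13. 5210.526ms @ 33/4 + 473.684ms (3/4)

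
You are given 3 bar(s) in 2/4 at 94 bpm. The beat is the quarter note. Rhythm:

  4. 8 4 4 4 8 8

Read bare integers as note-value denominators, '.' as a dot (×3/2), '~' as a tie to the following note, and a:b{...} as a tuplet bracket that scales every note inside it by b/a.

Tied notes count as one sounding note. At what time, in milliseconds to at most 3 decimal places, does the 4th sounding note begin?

1. 0.0ms @ 0 + 957.447ms (3/2)
2. 957.447ms @ 3/2 + 319.149ms (1/2)
3. 1276.596ms @ 2 + 638.298ms (1)
4. 1914.894ms @ 3 + 638.298ms (1)
5. 2553.191ms @ 4 + 638.298ms (1)
6. 3191.489ms @ 5 + 319.149ms (1/2)
7. 3510.638ms @ 11/2 + 319.149ms (1/2)

note 4 onset = 3b = 1914.894ms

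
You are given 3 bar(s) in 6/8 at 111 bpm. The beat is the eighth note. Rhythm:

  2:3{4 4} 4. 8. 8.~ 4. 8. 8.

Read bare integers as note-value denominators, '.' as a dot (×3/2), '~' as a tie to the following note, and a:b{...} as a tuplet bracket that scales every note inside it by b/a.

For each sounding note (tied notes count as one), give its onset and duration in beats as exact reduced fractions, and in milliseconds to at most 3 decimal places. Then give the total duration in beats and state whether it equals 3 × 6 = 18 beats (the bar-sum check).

1) 0.0ms=0b +1621.622ms=3b
2) 1621.622ms=3b +1621.622ms=3b
3) 3243.243ms=6b +1621.622ms=3b
4) 4864.865ms=9b +810.811ms=3/2b
5) 5675.676ms=21/2b +2432.432ms=9/2b
6) 8108.108ms=15b +810.811ms=3/2b
7) 8918.919ms=33/2b +810.811ms=3/2b
Σ=18b of 18 (111bpm 6/8) — PASS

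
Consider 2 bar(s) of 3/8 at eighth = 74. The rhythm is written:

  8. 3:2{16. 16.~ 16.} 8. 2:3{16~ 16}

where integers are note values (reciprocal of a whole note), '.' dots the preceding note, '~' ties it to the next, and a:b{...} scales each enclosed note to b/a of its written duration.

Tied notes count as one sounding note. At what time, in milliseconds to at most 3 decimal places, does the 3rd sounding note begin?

note 3 onset = 2b = 1621.622ms

1. 0.0ms @ 0 + 1216.216ms (3/2)
2. 1216.216ms @ 3/2 + 405.405ms (1/2)
3. 1621.622ms @ 2 + 810.811ms (1)
4. 2432.432ms @ 3 + 1216.216ms (3/2)
5. 3648.649ms @ 9/2 + 1216.216ms (3/2)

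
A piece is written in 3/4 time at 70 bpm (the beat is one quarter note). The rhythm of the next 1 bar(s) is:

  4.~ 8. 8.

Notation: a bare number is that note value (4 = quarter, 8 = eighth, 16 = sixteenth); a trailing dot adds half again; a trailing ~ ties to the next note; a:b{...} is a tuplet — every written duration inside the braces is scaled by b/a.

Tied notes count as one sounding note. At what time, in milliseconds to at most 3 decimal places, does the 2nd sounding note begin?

1. 0.0ms @ 0 + 1928.571ms (9/4)
2. 1928.571ms @ 9/4 + 642.857ms (3/4)

note 2 onset = 9/4b = 1928.571ms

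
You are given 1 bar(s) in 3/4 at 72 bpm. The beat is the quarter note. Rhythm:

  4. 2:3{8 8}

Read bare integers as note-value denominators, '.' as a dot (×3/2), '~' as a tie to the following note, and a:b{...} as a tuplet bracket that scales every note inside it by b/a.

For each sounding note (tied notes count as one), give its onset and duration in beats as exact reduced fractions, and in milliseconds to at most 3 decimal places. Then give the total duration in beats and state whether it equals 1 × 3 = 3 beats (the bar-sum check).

1) 0.0ms=0b +1250.0ms=3/2b
2) 1250.0ms=3/2b +625.0ms=3/4b
3) 1875.0ms=9/4b +625.0ms=3/4b
Σ=3b of 3 (72bpm 3/4) — PASS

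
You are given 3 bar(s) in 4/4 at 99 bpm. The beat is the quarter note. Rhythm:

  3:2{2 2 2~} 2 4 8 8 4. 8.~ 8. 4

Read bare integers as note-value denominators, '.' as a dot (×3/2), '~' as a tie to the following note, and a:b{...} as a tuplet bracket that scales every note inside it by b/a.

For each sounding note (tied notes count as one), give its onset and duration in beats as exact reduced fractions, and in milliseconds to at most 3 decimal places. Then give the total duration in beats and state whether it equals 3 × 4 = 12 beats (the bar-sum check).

1) 0.0ms=0b +808.081ms=4/3b
2) 808.081ms=4/3b +808.081ms=4/3b
3) 1616.162ms=8/3b +2020.202ms=10/3b
4) 3636.364ms=6b +606.061ms=1b
5) 4242.424ms=7b +303.03ms=1/2b
6) 4545.455ms=15/2b +303.03ms=1/2b
7) 4848.485ms=8b +909.091ms=3/2b
8) 5757.576ms=19/2b +909.091ms=3/2b
9) 6666.667ms=11b +606.061ms=1b
Σ=12b of 12 (99bpm 4/4) — PASS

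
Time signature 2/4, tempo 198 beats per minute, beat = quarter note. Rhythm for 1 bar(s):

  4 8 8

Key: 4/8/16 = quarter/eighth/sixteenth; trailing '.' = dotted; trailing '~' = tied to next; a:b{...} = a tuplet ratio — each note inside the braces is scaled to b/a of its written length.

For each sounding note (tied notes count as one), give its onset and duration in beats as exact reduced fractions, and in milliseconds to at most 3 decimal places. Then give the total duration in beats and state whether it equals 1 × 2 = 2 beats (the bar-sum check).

1) 0.0ms=0b +303.03ms=1b
2) 303.03ms=1b +151.515ms=1/2b
3) 454.545ms=3/2b +151.515ms=1/2b
Σ=2b of 2 (198bpm 2/4) — PASS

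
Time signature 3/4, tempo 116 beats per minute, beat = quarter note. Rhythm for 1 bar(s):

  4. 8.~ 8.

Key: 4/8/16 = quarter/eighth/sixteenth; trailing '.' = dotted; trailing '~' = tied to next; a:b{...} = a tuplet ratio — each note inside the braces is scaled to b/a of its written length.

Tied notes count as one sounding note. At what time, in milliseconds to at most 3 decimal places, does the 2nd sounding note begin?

1. 0.0ms @ 0 + 775.862ms (3/2)
2. 775.862ms @ 3/2 + 775.862ms (3/2)

note 2 onset = 3/2b = 775.862ms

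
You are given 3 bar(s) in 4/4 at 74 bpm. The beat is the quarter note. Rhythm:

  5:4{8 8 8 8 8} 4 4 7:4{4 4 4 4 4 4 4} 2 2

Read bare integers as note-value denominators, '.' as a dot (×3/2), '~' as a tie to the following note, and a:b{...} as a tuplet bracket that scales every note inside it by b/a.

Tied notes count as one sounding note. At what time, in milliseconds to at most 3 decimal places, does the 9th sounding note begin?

note 9 onset = 32/7b = 3706.564ms

1. 0.0ms @ 0 + 324.324ms (2/5)
2. 324.324ms @ 2/5 + 324.324ms (2/5)
3. 648.649ms @ 4/5 + 324.324ms (2/5)
4. 972.973ms @ 6/5 + 324.324ms (2/5)
5. 1297.297ms @ 8/5 + 324.324ms (2/5)
6. 1621.622ms @ 2 + 810.811ms (1)
7. 2432.432ms @ 3 + 810.811ms (1)
8. 3243.243ms @ 4 + 463.32ms (4/7)
9. 3706.564ms @ 32/7 + 463.32ms (4/7)
10. 4169.884ms @ 36/7 + 463.32ms (4/7)
11. 4633.205ms @ 40/7 + 463.32ms (4/7)
12. 5096.525ms @ 44/7 + 463.32ms (4/7)
13. 5559.846ms @ 48/7 + 463.32ms (4/7)
14. 6023.166ms @ 52/7 + 463.32ms (4/7)
15. 6486.486ms @ 8 + 1621.622ms (2)
16. 8108.108ms @ 10 + 1621.622ms (2)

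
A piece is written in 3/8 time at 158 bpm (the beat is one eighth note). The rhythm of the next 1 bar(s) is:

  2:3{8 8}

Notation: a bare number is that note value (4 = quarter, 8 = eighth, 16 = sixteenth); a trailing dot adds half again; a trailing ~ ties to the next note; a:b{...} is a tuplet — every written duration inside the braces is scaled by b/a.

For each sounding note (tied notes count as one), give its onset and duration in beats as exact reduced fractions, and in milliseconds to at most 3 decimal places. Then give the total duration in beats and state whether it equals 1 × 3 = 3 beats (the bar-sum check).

1) 0.0ms=0b +569.62ms=3/2b
2) 569.62ms=3/2b +569.62ms=3/2b
Σ=3b of 3 (158bpm 3/8) — PASS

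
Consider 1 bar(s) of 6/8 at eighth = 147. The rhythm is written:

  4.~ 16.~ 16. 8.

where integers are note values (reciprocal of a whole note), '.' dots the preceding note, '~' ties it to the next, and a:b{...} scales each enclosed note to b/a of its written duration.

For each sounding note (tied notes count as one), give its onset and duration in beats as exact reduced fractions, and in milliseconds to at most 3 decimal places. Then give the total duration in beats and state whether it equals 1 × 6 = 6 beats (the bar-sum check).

1) 0.0ms=0b +1836.735ms=9/2b
2) 1836.735ms=9/2b +612.245ms=3/2b
Σ=6b of 6 (147bpm 6/8) — PASS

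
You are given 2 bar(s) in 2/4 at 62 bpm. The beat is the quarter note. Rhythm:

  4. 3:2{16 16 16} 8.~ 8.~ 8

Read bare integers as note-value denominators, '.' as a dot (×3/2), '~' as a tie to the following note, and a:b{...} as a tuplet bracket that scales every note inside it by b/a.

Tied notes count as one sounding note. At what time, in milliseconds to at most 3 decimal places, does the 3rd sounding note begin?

note 3 onset = 5/3b = 1612.903ms

1. 0.0ms @ 0 + 1451.613ms (3/2)
2. 1451.613ms @ 3/2 + 161.29ms (1/6)
3. 1612.903ms @ 5/3 + 161.29ms (1/6)
4. 1774.194ms @ 11/6 + 161.29ms (1/6)
5. 1935.484ms @ 2 + 1935.484ms (2)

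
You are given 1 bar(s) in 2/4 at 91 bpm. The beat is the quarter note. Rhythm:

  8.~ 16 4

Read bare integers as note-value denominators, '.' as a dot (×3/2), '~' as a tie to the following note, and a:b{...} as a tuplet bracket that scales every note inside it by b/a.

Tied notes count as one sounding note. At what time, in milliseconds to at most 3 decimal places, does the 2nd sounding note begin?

1. 0.0ms @ 0 + 659.341ms (1)
2. 659.341ms @ 1 + 659.341ms (1)

note 2 onset = 1b = 659.341ms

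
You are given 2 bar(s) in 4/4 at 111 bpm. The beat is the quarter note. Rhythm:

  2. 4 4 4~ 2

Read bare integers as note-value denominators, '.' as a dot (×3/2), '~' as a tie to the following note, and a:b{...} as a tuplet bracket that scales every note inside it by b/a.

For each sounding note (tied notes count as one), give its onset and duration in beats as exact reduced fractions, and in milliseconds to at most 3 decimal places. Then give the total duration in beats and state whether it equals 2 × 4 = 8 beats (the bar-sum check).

1) 0.0ms=0b +1621.622ms=3b
2) 1621.622ms=3b +540.541ms=1b
3) 2162.162ms=4b +540.541ms=1b
4) 2702.703ms=5b +1621.622ms=3b
Σ=8b of 8 (111bpm 4/4) — PASS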